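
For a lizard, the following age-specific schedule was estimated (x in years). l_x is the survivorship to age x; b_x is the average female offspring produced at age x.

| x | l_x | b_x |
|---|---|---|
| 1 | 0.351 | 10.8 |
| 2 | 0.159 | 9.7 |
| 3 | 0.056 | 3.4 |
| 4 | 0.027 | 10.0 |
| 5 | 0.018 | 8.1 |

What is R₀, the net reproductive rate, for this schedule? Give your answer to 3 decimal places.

5.939

R₀ = Σ l_x b_x:
  age 1: 0.351 × 10.8 = 3.7908
  age 2: 0.159 × 9.7 = 1.5423
  age 3: 0.056 × 3.4 = 0.1904
  age 4: 0.027 × 10.0 = 0.2700
  age 5: 0.018 × 8.1 = 0.1458
R₀ = 3.7908 + 1.5423 + 0.1904 + 0.2700 + 0.1458 = 5.9393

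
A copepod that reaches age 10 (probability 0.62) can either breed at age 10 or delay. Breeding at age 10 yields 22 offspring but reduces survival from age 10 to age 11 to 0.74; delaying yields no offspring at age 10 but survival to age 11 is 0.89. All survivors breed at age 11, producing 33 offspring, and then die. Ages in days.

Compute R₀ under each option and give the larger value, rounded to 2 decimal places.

breed at age 10: R₀ = 0.62 × (22 + 0.74 × 33) = 0.62 × 46.4200 = 28.7804
delay to age 11: R₀ = 0.62 × (0.89 × 33) = 0.62 × 29.3700 = 18.2094
Higher: breed at age 10 (28.7804).

28.78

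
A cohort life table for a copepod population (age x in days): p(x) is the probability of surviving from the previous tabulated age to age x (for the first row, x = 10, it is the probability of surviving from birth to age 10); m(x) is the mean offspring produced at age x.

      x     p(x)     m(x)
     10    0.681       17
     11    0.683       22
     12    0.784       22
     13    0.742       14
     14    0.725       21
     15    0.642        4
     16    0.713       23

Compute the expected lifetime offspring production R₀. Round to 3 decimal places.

40.309

Survivorship from birth: l_x = p_10·p_11·…·p_x.
  l_10 = 0.68100
  l_11 = 0.46512
  l_12 = 0.36466
  l_13 = 0.27058
  l_14 = 0.19617
  l_15 = 0.12594
  l_16 = 0.08979
R₀ = Σ l_x m(x):
  age 10: 0.68100 × 17 = 11.5770
  age 11: 0.46512 × 22 = 10.2326
  age 12: 0.36466 × 22 = 8.0225
  age 13: 0.27058 × 14 = 3.7881
  age 14: 0.19617 × 21 = 4.1196
  age 15: 0.12594 × 4 = 0.5038
  age 16: 0.08979 × 23 = 2.0652
R₀ = 11.5770 + 10.2326 + 8.0225 + 3.7881 + 4.1196 + 0.5038 + 2.0652 = 40.3088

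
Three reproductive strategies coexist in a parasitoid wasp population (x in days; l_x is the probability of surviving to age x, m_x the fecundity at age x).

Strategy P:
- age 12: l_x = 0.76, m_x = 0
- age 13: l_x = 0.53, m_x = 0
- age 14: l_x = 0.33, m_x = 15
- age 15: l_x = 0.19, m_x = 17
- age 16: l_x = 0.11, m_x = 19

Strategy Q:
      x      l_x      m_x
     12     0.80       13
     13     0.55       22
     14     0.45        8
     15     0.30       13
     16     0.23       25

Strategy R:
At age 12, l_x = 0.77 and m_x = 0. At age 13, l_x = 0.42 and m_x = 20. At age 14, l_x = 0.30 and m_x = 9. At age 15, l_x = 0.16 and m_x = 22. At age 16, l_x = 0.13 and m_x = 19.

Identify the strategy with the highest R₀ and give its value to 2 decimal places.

Strategy P: R₀ = 0.76×0 + 0.53×0 + 0.33×15 + 0.19×17 + 0.11×19 = 10.2700
Strategy Q: R₀ = 0.80×13 + 0.55×22 + 0.45×8 + 0.30×13 + 0.23×25 = 35.7500
Strategy R: R₀ = 0.77×0 + 0.42×20 + 0.30×9 + 0.16×22 + 0.13×19 = 17.0900
Highest R₀: strategy Q with 35.7500.

35.75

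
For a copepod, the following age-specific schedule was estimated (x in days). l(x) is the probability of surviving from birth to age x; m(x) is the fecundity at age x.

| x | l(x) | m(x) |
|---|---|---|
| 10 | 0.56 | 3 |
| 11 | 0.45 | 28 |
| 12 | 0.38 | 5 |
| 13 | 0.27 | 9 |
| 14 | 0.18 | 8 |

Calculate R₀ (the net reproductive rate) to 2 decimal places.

R₀ = Σ l(x) m(x):
  age 10: 0.56 × 3 = 1.6800
  age 11: 0.45 × 28 = 12.6000
  age 12: 0.38 × 5 = 1.9000
  age 13: 0.27 × 9 = 2.4300
  age 14: 0.18 × 8 = 1.4400
R₀ = 1.6800 + 12.6000 + 1.9000 + 2.4300 + 1.4400 = 20.0500

20.05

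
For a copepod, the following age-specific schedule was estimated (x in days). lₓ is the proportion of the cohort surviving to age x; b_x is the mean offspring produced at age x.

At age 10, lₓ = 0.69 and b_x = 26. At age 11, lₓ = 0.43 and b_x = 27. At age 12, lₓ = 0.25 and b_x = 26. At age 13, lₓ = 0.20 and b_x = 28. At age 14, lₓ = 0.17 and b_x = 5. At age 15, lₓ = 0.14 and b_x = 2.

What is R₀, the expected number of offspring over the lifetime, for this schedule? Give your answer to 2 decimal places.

R₀ = Σ lₓ b_x:
  age 10: 0.69 × 26 = 17.9400
  age 11: 0.43 × 27 = 11.6100
  age 12: 0.25 × 26 = 6.5000
  age 13: 0.20 × 28 = 5.6000
  age 14: 0.17 × 5 = 0.8500
  age 15: 0.14 × 2 = 0.2800
R₀ = 17.9400 + 11.6100 + 6.5000 + 5.6000 + 0.8500 + 0.2800 = 42.7800

42.78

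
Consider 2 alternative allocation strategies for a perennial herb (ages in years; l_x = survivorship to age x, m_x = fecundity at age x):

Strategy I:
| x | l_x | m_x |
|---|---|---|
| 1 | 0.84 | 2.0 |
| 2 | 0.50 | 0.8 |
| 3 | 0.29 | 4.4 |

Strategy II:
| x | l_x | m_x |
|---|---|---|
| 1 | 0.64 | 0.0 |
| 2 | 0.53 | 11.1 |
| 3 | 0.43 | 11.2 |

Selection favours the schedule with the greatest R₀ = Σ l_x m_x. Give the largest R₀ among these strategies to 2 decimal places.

Strategy I: R₀ = 0.84×2.0 + 0.50×0.8 + 0.29×4.4 = 3.3560
Strategy II: R₀ = 0.64×0.0 + 0.53×11.1 + 0.43×11.2 = 10.6990
Highest R₀: strategy II with 10.6990.

10.70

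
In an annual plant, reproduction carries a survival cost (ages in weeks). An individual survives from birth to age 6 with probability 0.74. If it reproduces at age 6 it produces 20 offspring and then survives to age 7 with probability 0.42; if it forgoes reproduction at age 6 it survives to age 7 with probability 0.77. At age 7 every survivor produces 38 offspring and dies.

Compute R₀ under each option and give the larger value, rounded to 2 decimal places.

breed at age 6: R₀ = 0.74 × (20 + 0.42 × 38) = 0.74 × 35.9600 = 26.6104
delay to age 7: R₀ = 0.74 × (0.77 × 38) = 0.74 × 29.2600 = 21.6524
Higher: breed at age 6 (26.6104).

26.61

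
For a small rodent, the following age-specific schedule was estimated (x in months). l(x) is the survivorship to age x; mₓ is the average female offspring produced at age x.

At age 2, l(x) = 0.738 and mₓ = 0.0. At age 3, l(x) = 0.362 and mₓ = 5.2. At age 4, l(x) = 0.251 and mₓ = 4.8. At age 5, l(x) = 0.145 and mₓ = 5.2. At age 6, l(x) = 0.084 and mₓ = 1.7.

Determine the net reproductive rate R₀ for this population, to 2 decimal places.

3.98

R₀ = Σ l(x) mₓ:
  age 2: 0.738 × 0.0 = 0.0000
  age 3: 0.362 × 5.2 = 1.8824
  age 4: 0.251 × 4.8 = 1.2048
  age 5: 0.145 × 5.2 = 0.7540
  age 6: 0.084 × 1.7 = 0.1428
R₀ = 0.0000 + 1.8824 + 1.2048 + 0.7540 + 0.1428 = 3.9840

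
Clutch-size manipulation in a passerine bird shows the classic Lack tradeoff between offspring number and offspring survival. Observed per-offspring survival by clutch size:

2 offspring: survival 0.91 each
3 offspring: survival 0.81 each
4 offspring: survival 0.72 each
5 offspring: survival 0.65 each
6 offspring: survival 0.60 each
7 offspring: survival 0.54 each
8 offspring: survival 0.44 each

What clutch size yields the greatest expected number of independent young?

Expected independent young = c × s(c):
  c=2: 2 × 0.91 = 1.820
  c=3: 3 × 0.81 = 2.430
  c=4: 4 × 0.72 = 2.880
  c=5: 5 × 0.65 = 3.250
  c=6: 6 × 0.60 = 3.600
  c=7: 7 × 0.54 = 3.780
  c=8: 8 × 0.44 = 3.520
Maximum at c = 7 (3.780 independent young).

7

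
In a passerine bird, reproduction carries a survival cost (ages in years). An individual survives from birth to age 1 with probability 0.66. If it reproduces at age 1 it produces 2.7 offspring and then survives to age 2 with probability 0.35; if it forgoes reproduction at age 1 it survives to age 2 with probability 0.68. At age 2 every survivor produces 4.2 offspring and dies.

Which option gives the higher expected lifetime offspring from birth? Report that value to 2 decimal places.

2.75

breed at age 1: R₀ = 0.66 × (2.7 + 0.35 × 4.2) = 0.66 × 4.1700 = 2.7522
delay to age 2: R₀ = 0.66 × (0.68 × 4.2) = 0.66 × 2.8560 = 1.8850
Higher: breed at age 1 (2.7522).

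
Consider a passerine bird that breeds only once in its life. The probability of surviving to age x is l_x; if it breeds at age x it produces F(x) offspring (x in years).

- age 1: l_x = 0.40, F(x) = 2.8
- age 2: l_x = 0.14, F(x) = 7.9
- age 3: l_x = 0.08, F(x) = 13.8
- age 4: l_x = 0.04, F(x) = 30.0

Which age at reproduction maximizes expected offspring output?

Expected offspring if breeding at age x = l_x × F(x):
  age 1: 0.40 × 2.8 = 1.120
  age 2: 0.14 × 7.9 = 1.106
  age 3: 0.08 × 13.8 = 1.104
  age 4: 0.04 × 30.0 = 1.200
Maximum at age 4 (1.200).

4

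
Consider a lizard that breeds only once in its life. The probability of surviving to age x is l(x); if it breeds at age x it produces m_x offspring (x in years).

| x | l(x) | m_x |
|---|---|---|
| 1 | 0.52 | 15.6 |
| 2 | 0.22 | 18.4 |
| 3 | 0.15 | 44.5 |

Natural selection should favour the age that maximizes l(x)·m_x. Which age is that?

Expected offspring if breeding at age x = l(x) × m_x:
  age 1: 0.52 × 15.6 = 8.112
  age 2: 0.22 × 18.4 = 4.048
  age 3: 0.15 × 44.5 = 6.675
Maximum at age 1 (8.112).

1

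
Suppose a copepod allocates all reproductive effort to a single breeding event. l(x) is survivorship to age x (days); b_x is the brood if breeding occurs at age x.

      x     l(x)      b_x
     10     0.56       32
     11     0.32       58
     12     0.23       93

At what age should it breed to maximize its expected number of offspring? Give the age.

Expected offspring if breeding at age x = l(x) × b_x:
  age 10: 0.56 × 32 = 17.920
  age 11: 0.32 × 58 = 18.560
  age 12: 0.23 × 93 = 21.390
Maximum at age 12 (21.390).

12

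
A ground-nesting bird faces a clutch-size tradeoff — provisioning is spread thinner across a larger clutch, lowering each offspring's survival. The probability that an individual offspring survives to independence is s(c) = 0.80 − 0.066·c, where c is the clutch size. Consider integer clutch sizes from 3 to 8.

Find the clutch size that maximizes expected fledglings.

Expected fledglings = c × s(c):
  c=3: 3 × 0.602 = 1.806
  c=4: 4 × 0.536 = 2.144
  c=5: 5 × 0.470 = 2.350
  c=6: 6 × 0.404 = 2.424
  c=7: 7 × 0.338 = 2.366
  c=8: 8 × 0.272 = 2.176
Maximum at c = 6 (2.424 fledglings).

6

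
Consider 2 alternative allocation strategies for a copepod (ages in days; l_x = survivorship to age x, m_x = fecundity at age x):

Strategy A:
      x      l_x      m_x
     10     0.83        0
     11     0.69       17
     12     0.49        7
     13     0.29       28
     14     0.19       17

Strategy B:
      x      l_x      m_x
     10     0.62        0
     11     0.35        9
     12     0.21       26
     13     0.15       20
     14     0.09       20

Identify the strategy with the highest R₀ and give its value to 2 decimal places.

26.51

Strategy A: R₀ = 0.83×0 + 0.69×17 + 0.49×7 + 0.29×28 + 0.19×17 = 26.5100
Strategy B: R₀ = 0.62×0 + 0.35×9 + 0.21×26 + 0.15×20 + 0.09×20 = 13.4100
Highest R₀: strategy A with 26.5100.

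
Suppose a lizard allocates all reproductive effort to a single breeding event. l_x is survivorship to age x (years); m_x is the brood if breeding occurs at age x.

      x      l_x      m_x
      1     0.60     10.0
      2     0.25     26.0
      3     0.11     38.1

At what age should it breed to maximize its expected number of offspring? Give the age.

Expected offspring if breeding at age x = l_x × m_x:
  age 1: 0.60 × 10.0 = 6.000
  age 2: 0.25 × 26.0 = 6.500
  age 3: 0.11 × 38.1 = 4.191
Maximum at age 2 (6.500).

2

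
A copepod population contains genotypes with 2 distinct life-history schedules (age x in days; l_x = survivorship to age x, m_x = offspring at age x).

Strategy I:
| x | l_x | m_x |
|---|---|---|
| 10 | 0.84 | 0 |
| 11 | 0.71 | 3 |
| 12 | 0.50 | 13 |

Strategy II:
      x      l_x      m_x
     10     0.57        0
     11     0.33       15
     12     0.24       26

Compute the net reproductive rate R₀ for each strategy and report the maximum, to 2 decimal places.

11.19

Strategy I: R₀ = 0.84×0 + 0.71×3 + 0.50×13 = 8.6300
Strategy II: R₀ = 0.57×0 + 0.33×15 + 0.24×26 = 11.1900
Highest R₀: strategy II with 11.1900.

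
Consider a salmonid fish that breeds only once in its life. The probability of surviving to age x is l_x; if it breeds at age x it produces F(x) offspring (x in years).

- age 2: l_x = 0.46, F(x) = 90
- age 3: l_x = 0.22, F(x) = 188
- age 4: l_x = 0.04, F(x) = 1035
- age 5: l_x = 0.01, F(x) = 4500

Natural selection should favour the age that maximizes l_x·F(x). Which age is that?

Expected offspring if breeding at age x = l_x × F(x):
  age 2: 0.46 × 90 = 41.400
  age 3: 0.22 × 188 = 41.360
  age 4: 0.04 × 1035 = 41.400
  age 5: 0.01 × 4500 = 45.000
Maximum at age 5 (45.000).

5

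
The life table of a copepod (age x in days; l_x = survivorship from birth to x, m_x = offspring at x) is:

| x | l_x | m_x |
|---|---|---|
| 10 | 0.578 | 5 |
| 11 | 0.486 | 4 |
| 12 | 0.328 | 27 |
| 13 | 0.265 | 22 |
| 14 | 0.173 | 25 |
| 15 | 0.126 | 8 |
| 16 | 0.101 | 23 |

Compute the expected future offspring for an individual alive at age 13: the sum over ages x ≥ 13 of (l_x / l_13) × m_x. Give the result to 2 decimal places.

l_13 = 0.265. Conditional survival from age 13 to x is l_x / l_13.
  x=13: (0.265/0.265) × 22 = 22.0000
  x=14: (0.173/0.265) × 25 = 16.3208
  x=15: (0.126/0.265) × 8 = 3.8038
  x=16: (0.101/0.265) × 23 = 8.7660
Sum = 22.0000 + 16.3208 + 3.8038 + 8.7660 = 50.8906

50.89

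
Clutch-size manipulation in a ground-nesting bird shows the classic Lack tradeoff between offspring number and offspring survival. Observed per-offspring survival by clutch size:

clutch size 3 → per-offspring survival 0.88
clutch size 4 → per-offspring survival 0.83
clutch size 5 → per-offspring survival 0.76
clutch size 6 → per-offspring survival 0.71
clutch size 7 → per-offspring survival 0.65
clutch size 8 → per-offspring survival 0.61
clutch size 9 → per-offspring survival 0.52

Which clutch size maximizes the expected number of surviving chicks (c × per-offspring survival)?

8

Expected surviving chicks = c × s(c):
  c=3: 3 × 0.88 = 2.640
  c=4: 4 × 0.83 = 3.320
  c=5: 5 × 0.76 = 3.800
  c=6: 6 × 0.71 = 4.260
  c=7: 7 × 0.65 = 4.550
  c=8: 8 × 0.61 = 4.880
  c=9: 9 × 0.52 = 4.680
Maximum at c = 8 (4.880 surviving chicks).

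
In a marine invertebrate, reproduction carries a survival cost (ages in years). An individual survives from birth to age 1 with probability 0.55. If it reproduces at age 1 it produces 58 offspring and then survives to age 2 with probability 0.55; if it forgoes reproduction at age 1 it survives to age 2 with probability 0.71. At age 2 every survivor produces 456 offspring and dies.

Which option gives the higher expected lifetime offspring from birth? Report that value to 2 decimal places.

178.07

breed at age 1: R₀ = 0.55 × (58 + 0.55 × 456) = 0.55 × 308.8000 = 169.8400
delay to age 2: R₀ = 0.55 × (0.71 × 456) = 0.55 × 323.7600 = 178.0680
Higher: delay to age 2 (178.0680).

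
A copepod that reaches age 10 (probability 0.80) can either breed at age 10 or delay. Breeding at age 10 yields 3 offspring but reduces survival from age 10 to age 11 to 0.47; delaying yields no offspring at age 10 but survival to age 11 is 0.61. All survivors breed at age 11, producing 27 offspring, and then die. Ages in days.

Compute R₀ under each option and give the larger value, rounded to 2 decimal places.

13.18

breed at age 10: R₀ = 0.80 × (3 + 0.47 × 27) = 0.80 × 15.6900 = 12.5520
delay to age 11: R₀ = 0.80 × (0.61 × 27) = 0.80 × 16.4700 = 13.1760
Higher: delay to age 11 (13.1760).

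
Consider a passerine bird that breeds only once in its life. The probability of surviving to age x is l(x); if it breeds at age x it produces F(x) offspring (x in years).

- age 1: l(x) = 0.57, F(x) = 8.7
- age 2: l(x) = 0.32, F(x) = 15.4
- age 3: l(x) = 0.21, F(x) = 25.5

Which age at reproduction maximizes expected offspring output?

Expected offspring if breeding at age x = l(x) × F(x):
  age 1: 0.57 × 8.7 = 4.959
  age 2: 0.32 × 15.4 = 4.928
  age 3: 0.21 × 25.5 = 5.355
Maximum at age 3 (5.355).

3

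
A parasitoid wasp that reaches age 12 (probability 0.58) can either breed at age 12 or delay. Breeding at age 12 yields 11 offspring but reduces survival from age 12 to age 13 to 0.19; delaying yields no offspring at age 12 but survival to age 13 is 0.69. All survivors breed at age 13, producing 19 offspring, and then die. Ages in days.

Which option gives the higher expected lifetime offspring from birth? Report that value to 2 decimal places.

breed at age 12: R₀ = 0.58 × (11 + 0.19 × 19) = 0.58 × 14.6100 = 8.4738
delay to age 13: R₀ = 0.58 × (0.69 × 19) = 0.58 × 13.1100 = 7.6038
Higher: breed at age 12 (8.4738).

8.47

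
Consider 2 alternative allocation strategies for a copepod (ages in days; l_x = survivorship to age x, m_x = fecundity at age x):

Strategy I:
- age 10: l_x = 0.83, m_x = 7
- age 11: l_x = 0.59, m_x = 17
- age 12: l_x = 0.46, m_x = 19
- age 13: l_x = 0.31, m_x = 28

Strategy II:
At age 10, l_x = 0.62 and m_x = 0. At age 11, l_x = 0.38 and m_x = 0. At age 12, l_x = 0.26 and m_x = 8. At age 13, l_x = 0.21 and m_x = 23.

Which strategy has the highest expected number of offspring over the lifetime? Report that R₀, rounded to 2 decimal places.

33.26

Strategy I: R₀ = 0.83×7 + 0.59×17 + 0.46×19 + 0.31×28 = 33.2600
Strategy II: R₀ = 0.62×0 + 0.38×0 + 0.26×8 + 0.21×23 = 6.9100
Highest R₀: strategy I with 33.2600.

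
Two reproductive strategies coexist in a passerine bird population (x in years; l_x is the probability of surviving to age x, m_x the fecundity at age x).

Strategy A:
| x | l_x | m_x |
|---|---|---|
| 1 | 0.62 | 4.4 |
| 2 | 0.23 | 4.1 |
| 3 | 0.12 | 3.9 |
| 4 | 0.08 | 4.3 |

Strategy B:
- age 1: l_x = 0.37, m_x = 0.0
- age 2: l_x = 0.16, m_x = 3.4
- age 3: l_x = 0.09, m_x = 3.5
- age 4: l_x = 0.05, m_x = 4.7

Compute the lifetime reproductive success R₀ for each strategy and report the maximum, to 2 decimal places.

Strategy A: R₀ = 0.62×4.4 + 0.23×4.1 + 0.12×3.9 + 0.08×4.3 = 4.4830
Strategy B: R₀ = 0.37×0.0 + 0.16×3.4 + 0.09×3.5 + 0.05×4.7 = 1.0940
Highest R₀: strategy A with 4.4830.

4.48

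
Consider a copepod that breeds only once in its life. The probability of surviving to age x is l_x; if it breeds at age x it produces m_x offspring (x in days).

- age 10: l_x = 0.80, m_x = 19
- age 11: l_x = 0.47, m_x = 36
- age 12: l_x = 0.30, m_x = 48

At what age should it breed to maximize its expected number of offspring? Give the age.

Expected offspring if breeding at age x = l_x × m_x:
  age 10: 0.80 × 19 = 15.200
  age 11: 0.47 × 36 = 16.920
  age 12: 0.30 × 48 = 14.400
Maximum at age 11 (16.920).

11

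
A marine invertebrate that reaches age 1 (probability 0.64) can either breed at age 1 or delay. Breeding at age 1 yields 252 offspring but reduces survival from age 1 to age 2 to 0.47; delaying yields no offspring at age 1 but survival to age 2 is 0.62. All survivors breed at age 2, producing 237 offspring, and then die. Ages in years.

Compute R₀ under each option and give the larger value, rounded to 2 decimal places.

breed at age 1: R₀ = 0.64 × (252 + 0.47 × 237) = 0.64 × 363.3900 = 232.5696
delay to age 2: R₀ = 0.64 × (0.62 × 237) = 0.64 × 146.9400 = 94.0416
Higher: breed at age 1 (232.5696).

232.57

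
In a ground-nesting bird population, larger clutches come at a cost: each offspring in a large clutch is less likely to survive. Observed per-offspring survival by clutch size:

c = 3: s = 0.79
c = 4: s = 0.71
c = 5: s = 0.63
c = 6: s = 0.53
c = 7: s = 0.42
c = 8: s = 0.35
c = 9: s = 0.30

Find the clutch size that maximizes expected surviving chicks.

Expected surviving chicks = c × s(c):
  c=3: 3 × 0.79 = 2.370
  c=4: 4 × 0.71 = 2.840
  c=5: 5 × 0.63 = 3.150
  c=6: 6 × 0.53 = 3.180
  c=7: 7 × 0.42 = 2.940
  c=8: 8 × 0.35 = 2.800
  c=9: 9 × 0.30 = 2.700
Maximum at c = 6 (3.180 surviving chicks).

6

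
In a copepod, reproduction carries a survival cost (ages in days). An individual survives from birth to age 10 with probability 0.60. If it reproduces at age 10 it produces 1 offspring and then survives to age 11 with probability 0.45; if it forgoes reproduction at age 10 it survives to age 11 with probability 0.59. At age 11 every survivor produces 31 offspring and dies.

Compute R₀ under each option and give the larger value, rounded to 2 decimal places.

breed at age 10: R₀ = 0.60 × (1 + 0.45 × 31) = 0.60 × 14.9500 = 8.9700
delay to age 11: R₀ = 0.60 × (0.59 × 31) = 0.60 × 18.2900 = 10.9740
Higher: delay to age 11 (10.9740).

10.97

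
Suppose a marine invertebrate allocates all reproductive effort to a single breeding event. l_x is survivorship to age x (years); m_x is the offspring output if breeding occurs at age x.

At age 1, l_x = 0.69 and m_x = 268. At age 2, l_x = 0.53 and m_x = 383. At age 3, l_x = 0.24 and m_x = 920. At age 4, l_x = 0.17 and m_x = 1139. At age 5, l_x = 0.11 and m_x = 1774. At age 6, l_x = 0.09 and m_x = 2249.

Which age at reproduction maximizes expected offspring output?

Expected offspring if breeding at age x = l_x × m_x:
  age 1: 0.69 × 268 = 184.920
  age 2: 0.53 × 383 = 202.990
  age 3: 0.24 × 920 = 220.800
  age 4: 0.17 × 1139 = 193.630
  age 5: 0.11 × 1774 = 195.140
  age 6: 0.09 × 2249 = 202.410
Maximum at age 3 (220.800).

3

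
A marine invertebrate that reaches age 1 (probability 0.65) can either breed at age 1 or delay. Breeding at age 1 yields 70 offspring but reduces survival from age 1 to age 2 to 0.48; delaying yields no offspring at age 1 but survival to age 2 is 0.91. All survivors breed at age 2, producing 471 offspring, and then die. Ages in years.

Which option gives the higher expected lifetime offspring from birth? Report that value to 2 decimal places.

278.60

breed at age 1: R₀ = 0.65 × (70 + 0.48 × 471) = 0.65 × 296.0800 = 192.4520
delay to age 2: R₀ = 0.65 × (0.91 × 471) = 0.65 × 428.6100 = 278.5965
Higher: delay to age 2 (278.5965).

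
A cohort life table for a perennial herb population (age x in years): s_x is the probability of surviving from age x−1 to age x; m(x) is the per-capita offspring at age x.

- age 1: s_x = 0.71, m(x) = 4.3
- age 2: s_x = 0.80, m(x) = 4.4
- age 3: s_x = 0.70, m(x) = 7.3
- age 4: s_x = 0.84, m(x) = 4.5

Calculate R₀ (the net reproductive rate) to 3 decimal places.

9.958

Survivorship from birth: l_x = s_1·s_2·…·s_x.
  l_1 = 0.71000
  l_2 = 0.56800
  l_3 = 0.39760
  l_4 = 0.33398
R₀ = Σ l_x m(x):
  age 1: 0.71000 × 4.3 = 3.0530
  age 2: 0.56800 × 4.4 = 2.4992
  age 3: 0.39760 × 7.3 = 2.9025
  age 4: 0.33398 × 4.5 = 1.5029
R₀ = 3.0530 + 2.4992 + 2.9025 + 1.5029 = 9.9576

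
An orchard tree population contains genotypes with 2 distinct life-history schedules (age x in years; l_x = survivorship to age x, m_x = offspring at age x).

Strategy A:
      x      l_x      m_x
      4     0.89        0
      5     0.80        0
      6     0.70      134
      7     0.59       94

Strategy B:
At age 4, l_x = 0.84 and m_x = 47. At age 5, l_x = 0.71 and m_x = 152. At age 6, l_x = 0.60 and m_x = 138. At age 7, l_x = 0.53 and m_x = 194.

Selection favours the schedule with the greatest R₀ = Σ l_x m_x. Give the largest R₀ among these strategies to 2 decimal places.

333.02

Strategy A: R₀ = 0.89×0 + 0.80×0 + 0.70×134 + 0.59×94 = 149.2600
Strategy B: R₀ = 0.84×47 + 0.71×152 + 0.60×138 + 0.53×194 = 333.0200
Highest R₀: strategy B with 333.0200.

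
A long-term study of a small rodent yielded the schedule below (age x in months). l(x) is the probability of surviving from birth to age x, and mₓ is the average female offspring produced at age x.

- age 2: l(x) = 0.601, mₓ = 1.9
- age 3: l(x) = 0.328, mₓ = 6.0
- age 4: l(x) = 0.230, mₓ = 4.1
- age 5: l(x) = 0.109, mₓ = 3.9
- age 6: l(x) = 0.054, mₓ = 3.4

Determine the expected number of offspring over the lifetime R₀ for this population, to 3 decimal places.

4.662

R₀ = Σ l(x) mₓ:
  age 2: 0.601 × 1.9 = 1.1419
  age 3: 0.328 × 6.0 = 1.9680
  age 4: 0.230 × 4.1 = 0.9430
  age 5: 0.109 × 3.9 = 0.4251
  age 6: 0.054 × 3.4 = 0.1836
R₀ = 1.1419 + 1.9680 + 0.9430 + 0.4251 + 0.1836 = 4.6616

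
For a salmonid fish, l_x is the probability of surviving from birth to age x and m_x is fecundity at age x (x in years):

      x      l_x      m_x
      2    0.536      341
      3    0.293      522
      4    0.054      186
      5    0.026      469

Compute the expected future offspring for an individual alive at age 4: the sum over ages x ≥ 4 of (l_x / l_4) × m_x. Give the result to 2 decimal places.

411.81

l_4 = 0.054. Conditional survival from age 4 to x is l_x / l_4.
  x=4: (0.054/0.054) × 186 = 186.0000
  x=5: (0.026/0.054) × 469 = 225.8148
Sum = 186.0000 + 225.8148 = 411.8148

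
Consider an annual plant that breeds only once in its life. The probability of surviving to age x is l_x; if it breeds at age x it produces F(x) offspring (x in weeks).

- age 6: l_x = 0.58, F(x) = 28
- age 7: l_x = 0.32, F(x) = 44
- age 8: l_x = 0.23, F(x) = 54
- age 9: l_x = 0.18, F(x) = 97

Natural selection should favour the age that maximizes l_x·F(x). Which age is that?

Expected offspring if breeding at age x = l_x × F(x):
  age 6: 0.58 × 28 = 16.240
  age 7: 0.32 × 44 = 14.080
  age 8: 0.23 × 54 = 12.420
  age 9: 0.18 × 97 = 17.460
Maximum at age 9 (17.460).

9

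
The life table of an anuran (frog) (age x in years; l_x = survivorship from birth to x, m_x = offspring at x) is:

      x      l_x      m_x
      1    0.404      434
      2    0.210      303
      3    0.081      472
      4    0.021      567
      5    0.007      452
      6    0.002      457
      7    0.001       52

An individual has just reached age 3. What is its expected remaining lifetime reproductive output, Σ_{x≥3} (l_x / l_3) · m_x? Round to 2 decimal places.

669.99

l_3 = 0.081. Conditional survival from age 3 to x is l_x / l_3.
  x=3: (0.081/0.081) × 472 = 472.0000
  x=4: (0.021/0.081) × 567 = 147.0000
  x=5: (0.007/0.081) × 452 = 39.0617
  x=6: (0.002/0.081) × 457 = 11.2840
  x=7: (0.001/0.081) × 52 = 0.6420
Sum = 472.0000 + 147.0000 + 39.0617 + 11.2840 + 0.6420 = 669.9877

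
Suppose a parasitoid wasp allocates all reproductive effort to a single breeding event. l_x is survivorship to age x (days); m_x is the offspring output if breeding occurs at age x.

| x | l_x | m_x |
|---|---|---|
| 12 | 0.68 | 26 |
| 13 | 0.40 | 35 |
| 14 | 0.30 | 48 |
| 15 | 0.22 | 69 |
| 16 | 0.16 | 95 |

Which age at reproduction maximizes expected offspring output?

12

Expected offspring if breeding at age x = l_x × m_x:
  age 12: 0.68 × 26 = 17.680
  age 13: 0.40 × 35 = 14.000
  age 14: 0.30 × 48 = 14.400
  age 15: 0.22 × 69 = 15.180
  age 16: 0.16 × 95 = 15.200
Maximum at age 12 (17.680).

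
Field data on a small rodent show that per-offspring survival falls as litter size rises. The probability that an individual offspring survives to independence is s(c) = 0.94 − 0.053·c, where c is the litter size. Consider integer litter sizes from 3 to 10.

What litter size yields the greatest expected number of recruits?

Expected recruits = c × s(c):
  c=3: 3 × 0.781 = 2.343
  c=4: 4 × 0.728 = 2.912
  c=5: 5 × 0.675 = 3.375
  c=6: 6 × 0.622 = 3.732
  c=7: 7 × 0.569 = 3.983
  c=8: 8 × 0.516 = 4.128
  c=9: 9 × 0.463 = 4.167
  c=10: 10 × 0.410 = 4.100
Maximum at c = 9 (4.167 recruits).

9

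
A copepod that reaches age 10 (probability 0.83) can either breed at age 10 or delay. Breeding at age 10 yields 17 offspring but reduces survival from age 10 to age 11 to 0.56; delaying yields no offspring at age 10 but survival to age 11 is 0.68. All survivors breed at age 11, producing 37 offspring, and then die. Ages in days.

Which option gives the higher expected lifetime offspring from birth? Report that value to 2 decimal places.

31.31

breed at age 10: R₀ = 0.83 × (17 + 0.56 × 37) = 0.83 × 37.7200 = 31.3076
delay to age 11: R₀ = 0.83 × (0.68 × 37) = 0.83 × 25.1600 = 20.8828
Higher: breed at age 10 (31.3076).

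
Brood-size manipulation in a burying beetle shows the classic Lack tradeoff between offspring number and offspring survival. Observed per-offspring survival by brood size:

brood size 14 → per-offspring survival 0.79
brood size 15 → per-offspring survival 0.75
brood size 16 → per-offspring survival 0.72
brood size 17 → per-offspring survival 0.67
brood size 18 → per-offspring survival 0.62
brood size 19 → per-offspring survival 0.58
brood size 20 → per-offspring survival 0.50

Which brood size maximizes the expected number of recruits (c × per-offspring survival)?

16

Expected recruits = c × s(c):
  c=14: 14 × 0.79 = 11.060
  c=15: 15 × 0.75 = 11.250
  c=16: 16 × 0.72 = 11.520
  c=17: 17 × 0.67 = 11.390
  c=18: 18 × 0.62 = 11.160
  c=19: 19 × 0.58 = 11.020
  c=20: 20 × 0.50 = 10.000
Maximum at c = 16 (11.520 recruits).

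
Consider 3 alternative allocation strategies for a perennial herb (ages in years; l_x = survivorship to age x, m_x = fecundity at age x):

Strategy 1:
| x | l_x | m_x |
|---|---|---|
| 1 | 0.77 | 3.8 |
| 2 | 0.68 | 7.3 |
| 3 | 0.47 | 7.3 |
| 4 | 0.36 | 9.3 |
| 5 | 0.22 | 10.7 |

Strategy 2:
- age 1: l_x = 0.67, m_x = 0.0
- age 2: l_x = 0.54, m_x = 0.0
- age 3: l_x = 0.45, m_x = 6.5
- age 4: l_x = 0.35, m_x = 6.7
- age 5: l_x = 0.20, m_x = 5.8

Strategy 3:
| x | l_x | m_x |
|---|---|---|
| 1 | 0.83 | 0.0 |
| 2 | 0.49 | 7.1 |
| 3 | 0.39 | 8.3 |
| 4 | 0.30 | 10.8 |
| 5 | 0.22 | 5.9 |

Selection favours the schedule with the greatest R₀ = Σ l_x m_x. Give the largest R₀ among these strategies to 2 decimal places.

Strategy 1: R₀ = 0.77×3.8 + 0.68×7.3 + 0.47×7.3 + 0.36×9.3 + 0.22×10.7 = 17.0230
Strategy 2: R₀ = 0.67×0.0 + 0.54×0.0 + 0.45×6.5 + 0.35×6.7 + 0.20×5.8 = 6.4300
Strategy 3: R₀ = 0.83×0.0 + 0.49×7.1 + 0.39×8.3 + 0.30×10.8 + 0.22×5.9 = 11.2540
Highest R₀: strategy 1 with 17.0230.

17.02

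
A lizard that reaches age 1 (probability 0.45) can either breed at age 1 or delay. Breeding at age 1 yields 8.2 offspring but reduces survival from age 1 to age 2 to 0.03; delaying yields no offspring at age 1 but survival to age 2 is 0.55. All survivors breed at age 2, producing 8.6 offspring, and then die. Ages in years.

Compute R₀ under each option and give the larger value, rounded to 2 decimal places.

3.81

breed at age 1: R₀ = 0.45 × (8.2 + 0.03 × 8.6) = 0.45 × 8.4580 = 3.8061
delay to age 2: R₀ = 0.45 × (0.55 × 8.6) = 0.45 × 4.7300 = 2.1285
Higher: breed at age 1 (3.8061).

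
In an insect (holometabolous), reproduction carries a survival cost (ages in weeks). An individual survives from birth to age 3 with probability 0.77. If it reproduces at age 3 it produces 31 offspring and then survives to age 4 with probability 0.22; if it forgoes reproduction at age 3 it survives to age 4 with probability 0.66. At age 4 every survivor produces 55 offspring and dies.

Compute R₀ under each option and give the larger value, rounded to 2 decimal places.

33.19

breed at age 3: R₀ = 0.77 × (31 + 0.22 × 55) = 0.77 × 43.1000 = 33.1870
delay to age 4: R₀ = 0.77 × (0.66 × 55) = 0.77 × 36.3000 = 27.9510
Higher: breed at age 3 (33.1870).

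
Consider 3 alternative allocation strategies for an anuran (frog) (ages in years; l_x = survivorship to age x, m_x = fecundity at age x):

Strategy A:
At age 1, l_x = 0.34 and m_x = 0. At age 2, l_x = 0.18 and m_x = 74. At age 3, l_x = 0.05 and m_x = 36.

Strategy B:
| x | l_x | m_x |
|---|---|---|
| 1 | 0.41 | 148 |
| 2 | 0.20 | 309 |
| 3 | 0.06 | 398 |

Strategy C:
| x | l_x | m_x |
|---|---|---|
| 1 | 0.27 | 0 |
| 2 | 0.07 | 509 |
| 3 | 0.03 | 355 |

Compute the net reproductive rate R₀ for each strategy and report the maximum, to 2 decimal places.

146.36

Strategy A: R₀ = 0.34×0 + 0.18×74 + 0.05×36 = 15.1200
Strategy B: R₀ = 0.41×148 + 0.20×309 + 0.06×398 = 146.3600
Strategy C: R₀ = 0.27×0 + 0.07×509 + 0.03×355 = 46.2800
Highest R₀: strategy B with 146.3600.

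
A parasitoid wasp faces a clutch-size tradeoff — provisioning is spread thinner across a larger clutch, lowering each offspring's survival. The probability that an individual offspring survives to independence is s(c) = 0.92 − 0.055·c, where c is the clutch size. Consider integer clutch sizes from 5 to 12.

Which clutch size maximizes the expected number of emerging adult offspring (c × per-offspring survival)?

8

Expected emerging adult offspring = c × s(c):
  c=5: 5 × 0.645 = 3.225
  c=6: 6 × 0.590 = 3.540
  c=7: 7 × 0.535 = 3.745
  c=8: 8 × 0.480 = 3.840
  c=9: 9 × 0.425 = 3.825
  c=10: 10 × 0.370 = 3.700
  c=11: 11 × 0.315 = 3.465
  c=12: 12 × 0.260 = 3.120
Maximum at c = 8 (3.840 emerging adult offspring).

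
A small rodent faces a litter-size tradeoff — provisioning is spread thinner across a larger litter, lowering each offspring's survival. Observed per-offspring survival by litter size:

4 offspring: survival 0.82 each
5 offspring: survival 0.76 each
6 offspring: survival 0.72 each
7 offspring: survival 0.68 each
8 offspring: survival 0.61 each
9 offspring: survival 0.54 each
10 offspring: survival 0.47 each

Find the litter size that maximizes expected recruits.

Expected recruits = c × s(c):
  c=4: 4 × 0.82 = 3.280
  c=5: 5 × 0.76 = 3.800
  c=6: 6 × 0.72 = 4.320
  c=7: 7 × 0.68 = 4.760
  c=8: 8 × 0.61 = 4.880
  c=9: 9 × 0.54 = 4.860
  c=10: 10 × 0.47 = 4.700
Maximum at c = 8 (4.880 recruits).

8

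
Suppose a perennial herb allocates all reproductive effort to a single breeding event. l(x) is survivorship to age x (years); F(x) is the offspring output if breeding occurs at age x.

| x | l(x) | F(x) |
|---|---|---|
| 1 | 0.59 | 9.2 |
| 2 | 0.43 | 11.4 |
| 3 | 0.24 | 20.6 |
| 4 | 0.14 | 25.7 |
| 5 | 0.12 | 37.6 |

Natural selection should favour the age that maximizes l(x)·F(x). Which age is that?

1

Expected offspring if breeding at age x = l(x) × F(x):
  age 1: 0.59 × 9.2 = 5.428
  age 2: 0.43 × 11.4 = 4.902
  age 3: 0.24 × 20.6 = 4.944
  age 4: 0.14 × 25.7 = 3.598
  age 5: 0.12 × 37.6 = 4.512
Maximum at age 1 (5.428).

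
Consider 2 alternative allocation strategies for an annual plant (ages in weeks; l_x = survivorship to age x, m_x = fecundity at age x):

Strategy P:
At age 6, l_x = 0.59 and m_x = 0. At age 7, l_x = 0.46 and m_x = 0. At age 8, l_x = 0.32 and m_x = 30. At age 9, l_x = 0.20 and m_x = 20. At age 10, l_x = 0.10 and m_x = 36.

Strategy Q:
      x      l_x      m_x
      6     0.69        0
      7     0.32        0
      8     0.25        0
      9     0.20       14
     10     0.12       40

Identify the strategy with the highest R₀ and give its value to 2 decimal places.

17.20

Strategy P: R₀ = 0.59×0 + 0.46×0 + 0.32×30 + 0.20×20 + 0.10×36 = 17.2000
Strategy Q: R₀ = 0.69×0 + 0.32×0 + 0.25×0 + 0.20×14 + 0.12×40 = 7.6000
Highest R₀: strategy P with 17.2000.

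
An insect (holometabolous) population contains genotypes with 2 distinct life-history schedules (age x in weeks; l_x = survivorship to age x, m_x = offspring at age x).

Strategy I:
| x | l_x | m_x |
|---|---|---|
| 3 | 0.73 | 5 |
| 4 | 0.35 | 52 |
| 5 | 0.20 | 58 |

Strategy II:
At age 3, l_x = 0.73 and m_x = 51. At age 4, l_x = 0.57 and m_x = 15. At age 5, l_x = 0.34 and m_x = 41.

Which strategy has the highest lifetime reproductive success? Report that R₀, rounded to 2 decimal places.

Strategy I: R₀ = 0.73×5 + 0.35×52 + 0.20×58 = 33.4500
Strategy II: R₀ = 0.73×51 + 0.57×15 + 0.34×41 = 59.7200
Highest R₀: strategy II with 59.7200.

59.72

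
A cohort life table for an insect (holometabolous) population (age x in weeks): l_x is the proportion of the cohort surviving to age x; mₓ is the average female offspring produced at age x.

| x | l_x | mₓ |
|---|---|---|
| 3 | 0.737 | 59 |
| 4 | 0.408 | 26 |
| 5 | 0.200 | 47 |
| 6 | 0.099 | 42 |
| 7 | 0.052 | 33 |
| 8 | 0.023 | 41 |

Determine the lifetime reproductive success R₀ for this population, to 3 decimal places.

70.308

R₀ = Σ l_x mₓ:
  age 3: 0.737 × 59 = 43.4830
  age 4: 0.408 × 26 = 10.6080
  age 5: 0.200 × 47 = 9.4000
  age 6: 0.099 × 42 = 4.1580
  age 7: 0.052 × 33 = 1.7160
  age 8: 0.023 × 41 = 0.9430
R₀ = 43.4830 + 10.6080 + 9.4000 + 4.1580 + 1.7160 + 0.9430 = 70.3080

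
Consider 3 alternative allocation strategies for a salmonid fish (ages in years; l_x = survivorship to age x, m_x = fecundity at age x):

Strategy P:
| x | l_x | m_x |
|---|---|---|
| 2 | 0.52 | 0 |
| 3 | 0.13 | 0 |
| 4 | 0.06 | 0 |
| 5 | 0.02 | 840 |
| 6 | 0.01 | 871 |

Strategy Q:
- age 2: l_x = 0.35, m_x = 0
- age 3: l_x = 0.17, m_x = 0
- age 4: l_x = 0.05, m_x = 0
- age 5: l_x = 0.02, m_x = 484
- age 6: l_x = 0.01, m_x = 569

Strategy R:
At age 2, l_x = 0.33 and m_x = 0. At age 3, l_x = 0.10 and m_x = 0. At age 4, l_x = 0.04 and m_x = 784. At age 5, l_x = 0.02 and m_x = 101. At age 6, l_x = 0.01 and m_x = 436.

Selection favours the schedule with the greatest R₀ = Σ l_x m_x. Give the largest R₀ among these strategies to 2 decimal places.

Strategy P: R₀ = 0.52×0 + 0.13×0 + 0.06×0 + 0.02×840 + 0.01×871 = 25.5100
Strategy Q: R₀ = 0.35×0 + 0.17×0 + 0.05×0 + 0.02×484 + 0.01×569 = 15.3700
Strategy R: R₀ = 0.33×0 + 0.10×0 + 0.04×784 + 0.02×101 + 0.01×436 = 37.7400
Highest R₀: strategy R with 37.7400.

37.74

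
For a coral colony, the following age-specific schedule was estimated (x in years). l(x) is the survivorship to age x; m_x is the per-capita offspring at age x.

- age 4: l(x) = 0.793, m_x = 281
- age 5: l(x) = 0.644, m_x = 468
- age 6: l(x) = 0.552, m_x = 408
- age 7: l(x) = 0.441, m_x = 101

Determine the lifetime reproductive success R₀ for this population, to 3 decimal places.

R₀ = Σ l(x) m_x:
  age 4: 0.793 × 281 = 222.8330
  age 5: 0.644 × 468 = 301.3920
  age 6: 0.552 × 408 = 225.2160
  age 7: 0.441 × 101 = 44.5410
R₀ = 222.8330 + 301.3920 + 225.2160 + 44.5410 = 793.9820

793.982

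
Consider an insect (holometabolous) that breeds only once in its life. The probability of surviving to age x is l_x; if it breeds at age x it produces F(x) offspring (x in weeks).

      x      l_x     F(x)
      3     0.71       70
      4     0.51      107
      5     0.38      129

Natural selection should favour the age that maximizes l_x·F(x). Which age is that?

4

Expected offspring if breeding at age x = l_x × F(x):
  age 3: 0.71 × 70 = 49.700
  age 4: 0.51 × 107 = 54.570
  age 5: 0.38 × 129 = 49.020
Maximum at age 4 (54.570).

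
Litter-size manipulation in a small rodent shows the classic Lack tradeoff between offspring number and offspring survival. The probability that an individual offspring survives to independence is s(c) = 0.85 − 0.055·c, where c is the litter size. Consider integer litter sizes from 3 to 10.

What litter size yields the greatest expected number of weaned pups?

8

Expected weaned pups = c × s(c):
  c=3: 3 × 0.685 = 2.055
  c=4: 4 × 0.630 = 2.520
  c=5: 5 × 0.575 = 2.875
  c=6: 6 × 0.520 = 3.120
  c=7: 7 × 0.465 = 3.255
  c=8: 8 × 0.410 = 3.280
  c=9: 9 × 0.355 = 3.195
  c=10: 10 × 0.300 = 3.000
Maximum at c = 8 (3.280 weaned pups).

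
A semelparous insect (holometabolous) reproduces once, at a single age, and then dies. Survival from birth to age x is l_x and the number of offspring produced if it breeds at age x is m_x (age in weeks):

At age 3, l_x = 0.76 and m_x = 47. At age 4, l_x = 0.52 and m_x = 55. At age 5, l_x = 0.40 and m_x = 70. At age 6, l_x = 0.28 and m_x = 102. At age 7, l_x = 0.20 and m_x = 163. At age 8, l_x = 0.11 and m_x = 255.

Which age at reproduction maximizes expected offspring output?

3

Expected offspring if breeding at age x = l_x × m_x:
  age 3: 0.76 × 47 = 35.720
  age 4: 0.52 × 55 = 28.600
  age 5: 0.40 × 70 = 28.000
  age 6: 0.28 × 102 = 28.560
  age 7: 0.20 × 163 = 32.600
  age 8: 0.11 × 255 = 28.050
Maximum at age 3 (35.720).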